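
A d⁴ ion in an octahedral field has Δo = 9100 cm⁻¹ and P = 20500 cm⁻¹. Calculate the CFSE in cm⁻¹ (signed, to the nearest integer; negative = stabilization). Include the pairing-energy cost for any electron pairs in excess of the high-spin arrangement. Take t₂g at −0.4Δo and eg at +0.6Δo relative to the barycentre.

Here Δo < P (9100 < 20500), so the high-spin state is favoured.
Filling d⁴ accordingly: t₂g³ eg¹.
Orbital CFSE = -0.6Δo = -0.6 × 9100 = -5460 cm⁻¹.
High-spin has no excess pairs, so no pairing correction applies.

-5460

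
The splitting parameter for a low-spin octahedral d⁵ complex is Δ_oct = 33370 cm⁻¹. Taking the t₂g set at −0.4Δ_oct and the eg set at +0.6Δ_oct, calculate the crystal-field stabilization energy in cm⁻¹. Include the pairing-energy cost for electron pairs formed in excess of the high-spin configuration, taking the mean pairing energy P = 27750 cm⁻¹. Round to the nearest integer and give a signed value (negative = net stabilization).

-11240

Configuration: t₂g⁵ eg⁰.
CFSE(orbital) = 5×(-0.4Δ_oct) + 0×(0.6Δ_oct) = -2.0Δ_oct; with Δ_oct = 33370 cm⁻¹ that is -66740 cm⁻¹.
Relative to high-spin t₂g³ eg² (0 paired), the low-spin configuration has 2 additional pairs, contributing +2 × 27750 = +55500 cm⁻¹.
Net CFSE = -66740 + 55500 = -11240 cm⁻¹.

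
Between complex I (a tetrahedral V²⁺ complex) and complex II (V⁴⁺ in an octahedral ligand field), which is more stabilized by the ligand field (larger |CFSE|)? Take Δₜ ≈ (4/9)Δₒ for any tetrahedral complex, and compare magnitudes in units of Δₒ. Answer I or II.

II

I: V is in group 5, so V²⁺ is d³ (5 − 2 = 3); Tetrahedral fields are weak (Δₜ ≈ 4/9 Δₒ), so electrons fill high-spin; e^2 t2^1, CFSE = -0.8Δₜ ≈ -0.36Δₒ.
II: V⁴⁺: group 5, so d-count = 5 − 4 = 1; t2g^1 e_g^0, CFSE = -0.4Δₒ.
So II has the larger |CFSE|.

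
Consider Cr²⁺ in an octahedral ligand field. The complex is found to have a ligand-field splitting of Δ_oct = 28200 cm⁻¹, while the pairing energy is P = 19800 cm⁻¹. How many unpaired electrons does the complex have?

2

Cr²⁺: group 6, so d-count = 6 − 2 = 4.
Δ_oct > P, so pairing is preferred: the ground state is low-spin.
Configuration: t2g^4 e_g^0.
Unpaired electrons: 2.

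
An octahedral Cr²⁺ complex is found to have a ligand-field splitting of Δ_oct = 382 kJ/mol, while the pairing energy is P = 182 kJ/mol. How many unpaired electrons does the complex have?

2

Cr²⁺: group 6, so d-count = 6 − 2 = 4.
Δ_oct > P, so pairing is preferred: the ground state is low-spin.
That gives t₂g⁴ eg⁰.
Unpaired electrons: 2.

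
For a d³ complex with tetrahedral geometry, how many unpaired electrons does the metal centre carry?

Tetrahedral splitting is small, so the complex is high-spin.
Configuration: e^2 t2^1, giving 3 unpaired electrons.

3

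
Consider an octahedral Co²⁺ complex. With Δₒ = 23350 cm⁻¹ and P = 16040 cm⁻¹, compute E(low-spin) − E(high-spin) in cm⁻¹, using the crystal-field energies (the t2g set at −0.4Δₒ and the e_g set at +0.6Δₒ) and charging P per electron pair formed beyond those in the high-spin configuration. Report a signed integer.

-7310

Group 9 minus oxidation state +2 gives a d⁷ configuration for Co²⁺.
High-spin: t2g^5 e_g^2, CFSE = -0.8Δₒ = -18680 cm⁻¹.
Low-spin t2g^6 e_g^1 gives -1.8Δₒ = -42030 cm⁻¹, but forming 1 extra pair costs 1P = 16040 cm⁻¹, so E(LS) = -42030 + 16040 = -25990 cm⁻¹.
The difference is -25990 − (-18680) = -7310 cm⁻¹, so low-spin lies lower.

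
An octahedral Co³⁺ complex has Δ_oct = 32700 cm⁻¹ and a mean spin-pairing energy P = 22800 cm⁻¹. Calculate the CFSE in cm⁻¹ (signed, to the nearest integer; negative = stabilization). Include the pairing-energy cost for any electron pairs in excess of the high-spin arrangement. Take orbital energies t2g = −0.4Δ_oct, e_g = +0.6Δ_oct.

Co sits in group 9; removing 3 electrons leaves Co³⁺ with 9 − 3 = 6 d electrons.
Here Δ_oct > P (32700 > 22800), so the low-spin state is favoured.
Filling d⁶ accordingly: t2g^6 e_g^0.
Orbital CFSE = -2.4Δ_oct = -2.4 × 32700 = -78480 cm⁻¹.
Excess pairs vs high-spin: 3 − 1 = 2; pairing cost = +45600 cm⁻¹.
Net CFSE = -78480 + 45600 = -32880 cm⁻¹.

-32880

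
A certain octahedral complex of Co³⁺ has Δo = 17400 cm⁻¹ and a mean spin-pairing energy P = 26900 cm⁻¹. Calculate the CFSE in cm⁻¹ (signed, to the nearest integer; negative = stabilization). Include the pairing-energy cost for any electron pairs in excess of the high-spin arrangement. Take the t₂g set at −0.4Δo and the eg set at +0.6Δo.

Co³⁺: group 9, so d-count = 9 − 3 = 6.
Here Δo < P (17400 < 26900), so the high-spin state is favoured.
That gives t₂g⁴ eg².
Orbital CFSE = -0.4Δo = -0.4 × 17400 = -6960 cm⁻¹.
High-spin has no excess pairs, so no pairing correction applies.

-6960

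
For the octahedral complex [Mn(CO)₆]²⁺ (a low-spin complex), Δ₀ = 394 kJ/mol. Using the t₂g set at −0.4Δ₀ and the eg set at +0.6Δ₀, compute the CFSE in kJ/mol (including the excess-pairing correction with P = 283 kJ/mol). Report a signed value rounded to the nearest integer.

CO is neutral, so the +2 overall charge sits on Mn: oxidation state +2.
Mn is in group 7, so Mn²⁺ is d⁵ (7 − 2 = 5).
Electron filling gives t₂g⁵ eg⁰.
The orbital stabilization is -2.0Δ₀ = -2.0 × 394 = -788 kJ/mol.
Pairing penalty: 2 pairs vs 0 in the high-spin reference → 2 extra × P = 566 kJ/mol.
Combining: -788 + 566 = -222 kJ/mol.

-222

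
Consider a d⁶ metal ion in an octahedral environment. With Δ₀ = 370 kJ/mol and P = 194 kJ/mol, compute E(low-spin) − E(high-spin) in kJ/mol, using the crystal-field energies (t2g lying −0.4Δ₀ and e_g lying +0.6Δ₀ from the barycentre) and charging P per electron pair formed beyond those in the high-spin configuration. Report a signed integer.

-352

In the high-spin limit (t2g^4 e_g^2) the orbital term is -0.4Δ₀ = -148 kJ/mol, with no excess pairing.
Low-spin t2g^6 e_g^0 gives -2.4Δ₀ = -888 kJ/mol, but forming 2 extra pairs costs 2P = 388 kJ/mol, so E(LS) = -888 + 388 = -500 kJ/mol.
E(LS) − E(HS) = -500 − (-148) = -352 kJ/mol.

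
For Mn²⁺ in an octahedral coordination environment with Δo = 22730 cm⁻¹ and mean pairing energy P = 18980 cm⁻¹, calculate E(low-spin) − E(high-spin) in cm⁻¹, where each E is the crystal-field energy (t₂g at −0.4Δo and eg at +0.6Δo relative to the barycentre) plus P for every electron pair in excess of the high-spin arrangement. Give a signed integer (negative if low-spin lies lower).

Mn²⁺: group 7, so d-count = 7 − 2 = 5.
High-spin: t₂g³ eg², CFSE = 0.0Δo = 0 cm⁻¹.
Low-spin t₂g⁵ eg⁰ gives -2.0Δo = -45460 cm⁻¹, but forming 2 extra pairs costs 2P = 37960 cm⁻¹, so E(LS) = -45460 + 37960 = -7500 cm⁻¹.
Thus E(LS) − E(HS) = -7500 cm⁻¹.

-7500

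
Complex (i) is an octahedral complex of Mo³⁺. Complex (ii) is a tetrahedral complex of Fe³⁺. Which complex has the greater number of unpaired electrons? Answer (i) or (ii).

(ii)

(i): Mo is in group 6, so Mo³⁺ is d³ (6 − 3 = 3); t₂g³ eg⁰ → 3 unpaired.
(ii): Fe sits in group 8; removing 3 electrons leaves Fe³⁺ with 8 − 3 = 5 d electrons; Tetrahedral fields are weak (Δₜ ≈ 4/9 Δₒ), so electrons fill high-spin; e^2 t2^3 → 5 unpaired.
So (ii) has more unpaired electrons.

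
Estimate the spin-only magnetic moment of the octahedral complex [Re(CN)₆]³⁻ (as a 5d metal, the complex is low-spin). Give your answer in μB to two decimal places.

2.83 μB

Each CN⁻ contributes -1; 6 × (-1) = -6. With overall charge -3, Re is in the +3 oxidation state.
Group 7 minus oxidation state +3 gives a d⁴ configuration for Re³⁺.
Configuration: t₂g⁴ eg⁰ → 2 unpaired electrons.
μ(spin-only) = √[2(2+2)] = √8 ≈ 2.83 μB.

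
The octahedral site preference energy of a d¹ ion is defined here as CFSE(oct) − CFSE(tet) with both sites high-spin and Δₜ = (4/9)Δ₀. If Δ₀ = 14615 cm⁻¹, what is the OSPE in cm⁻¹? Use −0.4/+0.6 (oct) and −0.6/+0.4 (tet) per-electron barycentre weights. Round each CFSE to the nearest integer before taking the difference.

Octahedral high-spin t₂g¹ eg⁰: CFSE = -0.4 × 14615 = -5846 cm⁻¹.
In a tetrahedral site the filling is e¹ t₂⁰: CFSE(tet) = -0.6Δₜ = -0.6 × (4/9)(14615) = -3897 cm⁻¹.
Subtracting, OSPE = -5846 − (-3897) = -1949 cm⁻¹.

-1949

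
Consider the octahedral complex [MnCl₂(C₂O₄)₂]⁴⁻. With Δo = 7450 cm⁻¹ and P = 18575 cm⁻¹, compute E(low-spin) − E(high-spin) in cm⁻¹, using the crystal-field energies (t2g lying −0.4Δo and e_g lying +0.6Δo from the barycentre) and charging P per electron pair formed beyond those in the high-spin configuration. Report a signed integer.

22250

Ligand charges: 2×(-1) from Cl⁻ and 2×(-2) from C₂O₄²⁻ sum to -6; with overall charge -4, Mn is +2.
Mn sits in group 7; removing 2 electrons leaves Mn²⁺ with 7 − 2 = 5 d electrons.
High-spin: t2g^3 e_g^2, CFSE = 0.0Δo = 0 cm⁻¹.
Low-spin t2g^5 e_g^0 gives -2.0Δo = -14900 cm⁻¹, but forming 2 extra pairs costs 2P = 37150 cm⁻¹, so E(LS) = -14900 + 37150 = 22250 cm⁻¹.
E(LS) − E(HS) = 22250 − (0) = 22250 cm⁻¹.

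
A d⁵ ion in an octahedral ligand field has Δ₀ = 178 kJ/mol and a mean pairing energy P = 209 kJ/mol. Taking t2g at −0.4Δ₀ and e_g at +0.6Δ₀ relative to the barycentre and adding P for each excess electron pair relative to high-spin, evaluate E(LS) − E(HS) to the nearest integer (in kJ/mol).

High-spin d⁵ fills as t2g^3 e_g^2 with CFSE 3(−0.4) + 2(+0.6) = 0.0Δ₀ = 0 kJ/mol.
For low-spin the configuration is t2g^5 e_g^0: orbital energy -2.0 × 178 = -356 kJ/mol, and 2 additional pairs relative to high-spin add 418 kJ/mol, giving 62 kJ/mol.
E(LS) − E(HS) = 62 − (0) = 62 kJ/mol.

62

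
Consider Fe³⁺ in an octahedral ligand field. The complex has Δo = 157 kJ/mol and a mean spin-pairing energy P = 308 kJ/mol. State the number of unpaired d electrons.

Fe is in group 8, so Fe³⁺ is d⁵ (8 − 3 = 5).
Δo < P, so pairing is avoided: the ground state is high-spin.
That gives t2g^3 e_g^2.
Unpaired electrons: 5.

5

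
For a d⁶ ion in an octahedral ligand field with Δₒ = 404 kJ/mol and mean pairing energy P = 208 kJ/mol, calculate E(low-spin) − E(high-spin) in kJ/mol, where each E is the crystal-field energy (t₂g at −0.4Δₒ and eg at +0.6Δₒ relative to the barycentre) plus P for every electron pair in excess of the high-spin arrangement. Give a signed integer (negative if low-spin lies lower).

-392

In the high-spin limit (t₂g⁴ eg²) the orbital term is -0.4Δₒ = -162 kJ/mol, with no excess pairing.
Low-spin: t₂g⁶ eg⁰, orbital CFSE = -2.4Δₒ = -970 kJ/mol; plus 2 excess pairs × P = +416 kJ/mol; total -554 kJ/mol.
E(LS) − E(HS) = -554 − (-162) = -392 kJ/mol.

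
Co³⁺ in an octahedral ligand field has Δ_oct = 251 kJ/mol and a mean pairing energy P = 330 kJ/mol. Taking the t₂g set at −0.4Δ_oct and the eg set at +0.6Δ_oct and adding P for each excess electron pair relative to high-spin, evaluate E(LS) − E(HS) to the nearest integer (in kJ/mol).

158

Co sits in group 9; removing 3 electrons leaves Co³⁺ with 9 − 3 = 6 d electrons.
High-spin d⁶ fills as t₂g⁴ eg² with CFSE 4(−0.4) + 2(+0.6) = -0.4Δ_oct = -100 kJ/mol.
For low-spin the configuration is t₂g⁶ eg⁰: orbital energy -2.4 × 251 = -602 kJ/mol, and 2 additional pairs relative to high-spin add 660 kJ/mol, giving 58 kJ/mol.
Thus E(LS) − E(HS) = 158 kJ/mol.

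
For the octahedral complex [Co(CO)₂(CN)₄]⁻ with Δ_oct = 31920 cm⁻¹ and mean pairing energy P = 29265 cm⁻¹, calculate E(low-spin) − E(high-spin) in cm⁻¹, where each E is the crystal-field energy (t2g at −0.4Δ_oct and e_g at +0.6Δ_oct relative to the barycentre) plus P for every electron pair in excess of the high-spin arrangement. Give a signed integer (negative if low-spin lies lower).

Ligand charges: 2×(+0) from CO and 4×(-1) from CN⁻ sum to -4; with overall charge -1, Co is +3.
Co sits in group 9; removing 3 electrons leaves Co³⁺ with 9 − 3 = 6 d electrons.
High-spin: t2g^4 e_g^2, CFSE = -0.4Δ_oct = -12768 cm⁻¹.
Low-spin t2g^6 e_g^0 gives -2.4Δ_oct = -76608 cm⁻¹, but forming 2 extra pairs costs 2P = 58530 cm⁻¹, so E(LS) = -76608 + 58530 = -18078 cm⁻¹.
E(LS) − E(HS) = -18078 − (-12768) = -5310 cm⁻¹.

-5310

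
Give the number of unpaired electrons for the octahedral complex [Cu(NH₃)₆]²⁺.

NH₃ is neutral, so the +2 overall charge sits on Cu: oxidation state +2.
Cu is in group 11, so Cu²⁺ is d⁹ (11 − 2 = 9).
For octahedral d⁹ the high- and low-spin configurations coincide.
Configuration: t₂g⁶ eg³, giving 1 unpaired electron.

1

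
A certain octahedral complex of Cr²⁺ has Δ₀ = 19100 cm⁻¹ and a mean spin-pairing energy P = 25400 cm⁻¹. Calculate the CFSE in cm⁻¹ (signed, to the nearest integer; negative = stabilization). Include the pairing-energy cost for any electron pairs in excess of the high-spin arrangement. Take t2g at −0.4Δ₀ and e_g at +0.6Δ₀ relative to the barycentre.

Group 6 minus oxidation state +2 gives a d⁴ configuration for Cr²⁺.
With Δ₀ < P the complex is high-spin.
Filling d⁴ accordingly: t2g^3 e_g^1.
Orbital CFSE = -0.6Δ₀ = -0.6 × 19100 = -11460 cm⁻¹.
High-spin has no excess pairs, so no pairing correction applies.

-11460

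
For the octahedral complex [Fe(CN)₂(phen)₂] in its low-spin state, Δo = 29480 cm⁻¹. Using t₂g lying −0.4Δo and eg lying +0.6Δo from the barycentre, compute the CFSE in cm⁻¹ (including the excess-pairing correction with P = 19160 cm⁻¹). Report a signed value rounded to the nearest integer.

Ligand charges: 2×(-1) from CN⁻ and 2×(+0) from phen sum to -2; with overall charge +0, Fe is +2.
Fe is in group 8, so Fe²⁺ is d⁶ (8 − 2 = 6).
The d⁶ electrons fill as t₂g⁶ eg⁰.
CFSE(orbital) = 6×(-0.4Δo) + 0×(0.6Δo) = -2.4Δo; with Δo = 29480 cm⁻¹ that is -70752 cm⁻¹.
High-spin d⁶ would be t₂g⁴ eg² with 1 pair; low-spin has 3, so 2 excess pairs cost +2P = +38320 cm⁻¹.
Net CFSE = -70752 + 38320 = -32432 cm⁻¹.

-32432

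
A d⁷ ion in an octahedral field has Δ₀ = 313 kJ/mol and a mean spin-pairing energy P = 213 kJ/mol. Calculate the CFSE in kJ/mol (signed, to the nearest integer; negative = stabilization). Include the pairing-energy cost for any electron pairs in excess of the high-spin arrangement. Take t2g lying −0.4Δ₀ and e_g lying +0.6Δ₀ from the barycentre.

-350

Here Δ₀ > P (313 > 213), so the low-spin state is favoured.
That gives t2g^6 e_g^1.
Orbital CFSE = -1.8Δ₀ = -1.8 × 313 = -563 kJ/mol.
Excess pairs vs high-spin: 3 − 2 = 1; pairing cost = +213 kJ/mol.
Net CFSE = -563 + 213 = -350 kJ/mol.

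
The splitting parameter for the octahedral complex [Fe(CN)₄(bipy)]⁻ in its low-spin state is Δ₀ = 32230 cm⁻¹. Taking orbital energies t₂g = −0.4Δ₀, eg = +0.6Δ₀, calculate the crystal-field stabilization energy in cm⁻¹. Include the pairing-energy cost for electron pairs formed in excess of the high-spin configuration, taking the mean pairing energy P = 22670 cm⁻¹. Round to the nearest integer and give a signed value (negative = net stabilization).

Ligand charges: 4×(-1) from CN⁻ and 1×(+0) from bipy sum to -4; with overall charge -1, Fe is +3.
Group 8 minus oxidation state +3 gives a d⁵ configuration for Fe³⁺.
Configuration: t₂g⁵ eg⁰.
Orbital CFSE = 5(-0.4) + 0(0.6) = -2.0Δ₀ = -2.0 × 32230 = -64460 cm⁻¹.
High-spin d⁵ would be t₂g³ eg² with 0 pairs; low-spin has 2, so 2 excess pairs cost +2P = +45340 cm⁻¹.
Combining: -64460 + 45340 = -19120 cm⁻¹.

-19120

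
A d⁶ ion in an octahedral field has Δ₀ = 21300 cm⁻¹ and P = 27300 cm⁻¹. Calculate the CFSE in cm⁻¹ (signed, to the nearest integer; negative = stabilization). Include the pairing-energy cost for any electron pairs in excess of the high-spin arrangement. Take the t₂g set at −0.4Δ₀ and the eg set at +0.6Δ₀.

-8520

With Δ₀ < P the complex is high-spin.
That gives t₂g⁴ eg².
Orbital CFSE = -0.4Δ₀ = -0.4 × 21300 = -8520 cm⁻¹.
High-spin has no excess pairs, so no pairing correction applies.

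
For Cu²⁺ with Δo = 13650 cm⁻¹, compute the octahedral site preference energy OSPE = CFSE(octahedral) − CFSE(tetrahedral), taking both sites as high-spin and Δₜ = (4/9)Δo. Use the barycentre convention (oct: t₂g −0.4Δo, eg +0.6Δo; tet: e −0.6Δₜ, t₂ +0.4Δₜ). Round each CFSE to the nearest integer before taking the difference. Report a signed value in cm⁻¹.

-5763

Cu is in group 11, so Cu²⁺ is d⁹ (11 − 2 = 9).
In an octahedral site d⁹ (HS) is t2g^6 e_g^3, giving CFSE(oct) = -0.6Δo = -8190 cm⁻¹.
In a tetrahedral site the filling is e^4 t2^5: CFSE(tet) = -0.4Δₜ = -0.4 × (4/9)(13650) = -2427 cm⁻¹.
Subtracting, OSPE = -8190 − (-2427) = -5763 cm⁻¹.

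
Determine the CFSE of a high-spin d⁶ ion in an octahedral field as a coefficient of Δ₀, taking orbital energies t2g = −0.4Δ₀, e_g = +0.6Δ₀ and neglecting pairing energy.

-0.4 Δ₀

Configuration: t2g^4 e_g^2.
CFSE = 4(-0.4Δ₀) + 2(0.6Δ₀) = -1.6Δ₀ + 1.2Δ₀ = -0.4Δ₀.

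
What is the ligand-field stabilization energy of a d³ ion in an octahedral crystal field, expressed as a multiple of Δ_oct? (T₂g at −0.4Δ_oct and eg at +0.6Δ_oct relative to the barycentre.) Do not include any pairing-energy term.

-1.2 Δ_oct

For octahedral d³ the high- and low-spin configurations coincide.
Configuration: t₂g³ eg⁰.
CFSE = 3(-0.4Δ_oct) + 0(0.6Δ_oct) = -1.2Δ_oct + 0.0Δ_oct = -1.2Δ_oct.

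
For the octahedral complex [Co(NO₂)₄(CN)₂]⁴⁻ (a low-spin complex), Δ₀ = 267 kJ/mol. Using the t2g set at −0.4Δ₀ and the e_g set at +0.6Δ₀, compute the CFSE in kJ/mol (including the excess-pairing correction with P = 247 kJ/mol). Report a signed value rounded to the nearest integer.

Ligand charges: 4×(-1) from NO₂⁻ and 2×(-1) from CN⁻ sum to -6; with overall charge -4, Co is +2.
Co is in group 9, so Co²⁺ is d⁷ (9 − 2 = 7).
The d⁷ electrons fill as t2g^6 e_g^1.
Orbital CFSE = 6(-0.4) + 1(0.6) = -1.8Δ₀ = -1.8 × 267 = -481 kJ/mol.
High-spin d⁷ would be t2g^5 e_g^2 with 2 pairs; low-spin has 3, so 1 excess pair costs +1P = +247 kJ/mol.
Overall CFSE = -481 + 247 = -234 kJ/mol.

-234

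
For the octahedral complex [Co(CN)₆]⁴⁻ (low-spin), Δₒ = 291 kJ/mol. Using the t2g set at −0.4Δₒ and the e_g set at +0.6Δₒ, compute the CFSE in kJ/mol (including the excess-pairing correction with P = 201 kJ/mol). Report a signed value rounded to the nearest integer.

Each CN⁻ contributes -1; 6 × (-1) = -6. With overall charge -4, Co is in the +2 oxidation state.
Group 9 minus oxidation state +2 gives a d⁷ configuration for Co²⁺.
The d⁷ electrons fill as t2g^6 e_g^1.
Orbital CFSE = 6(-0.4) + 1(0.6) = -1.8Δₒ = -1.8 × 291 = -524 kJ/mol.
High-spin d⁷ would be t2g^5 e_g^2 with 2 pairs; low-spin has 3, so 1 excess pair costs +1P = +201 kJ/mol.
Net CFSE = -524 + 201 = -323 kJ/mol.

-323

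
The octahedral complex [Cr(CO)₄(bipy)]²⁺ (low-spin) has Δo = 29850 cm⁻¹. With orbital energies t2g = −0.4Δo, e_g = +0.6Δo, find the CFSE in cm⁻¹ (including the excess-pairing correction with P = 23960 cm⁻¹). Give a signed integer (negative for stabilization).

-23800

Ligand charges: 4×(+0) from CO and 1×(+0) from bipy sum to +0; with overall charge +2, Cr is +2.
Cr sits in group 6; removing 2 electrons leaves Cr²⁺ with 6 − 2 = 4 d electrons.
The d⁴ electrons fill as t2g^4 e_g^0.
Orbital CFSE = 4(-0.4) + 0(0.6) = -1.6Δo = -1.6 × 29850 = -47760 cm⁻¹.
Relative to high-spin t2g^3 e_g^1 (0 paired), the low-spin configuration has 1 additional pair, contributing +1 × 23960 = +23960 cm⁻¹.
Overall CFSE = -47760 + 23960 = -23800 cm⁻¹.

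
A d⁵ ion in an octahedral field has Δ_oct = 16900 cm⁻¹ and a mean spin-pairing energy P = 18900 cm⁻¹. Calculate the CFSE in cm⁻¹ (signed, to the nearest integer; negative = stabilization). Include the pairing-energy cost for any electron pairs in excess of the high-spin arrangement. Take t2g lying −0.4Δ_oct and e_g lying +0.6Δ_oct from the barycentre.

0

With Δ_oct < P the complex is high-spin.
That gives t2g^3 e_g^2.
Orbital CFSE = 0.0Δ_oct = 0.0 × 16900 = 0 cm⁻¹.
High-spin has no excess pairs, so no pairing correction applies.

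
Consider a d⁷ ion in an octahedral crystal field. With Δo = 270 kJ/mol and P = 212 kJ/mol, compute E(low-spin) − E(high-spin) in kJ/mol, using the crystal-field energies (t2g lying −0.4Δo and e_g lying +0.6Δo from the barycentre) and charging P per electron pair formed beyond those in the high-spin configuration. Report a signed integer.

High-spin: t2g^5 e_g^2, CFSE = -0.8Δo = -216 kJ/mol.
For low-spin the configuration is t2g^6 e_g^1: orbital energy -1.8 × 270 = -486 kJ/mol, and 1 additional pair relative to high-spin adds 212 kJ/mol, giving -274 kJ/mol.
Thus E(LS) − E(HS) = -58 kJ/mol.

-58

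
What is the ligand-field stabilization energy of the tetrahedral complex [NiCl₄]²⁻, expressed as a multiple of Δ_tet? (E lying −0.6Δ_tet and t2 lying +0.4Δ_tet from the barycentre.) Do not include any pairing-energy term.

-0.8 Δ_tet

Each Cl⁻ contributes -1; 4 × (-1) = -4. With overall charge -2, Ni is in the +2 oxidation state.
Ni sits in group 10; removing 2 electrons leaves Ni²⁺ with 10 − 2 = 8 d electrons.
Tetrahedral splitting is small, so the complex is high-spin.
Configuration: e^4 t2^4.
CFSE = 4(-0.6Δ_tet) + 4(0.4Δ_tet) = -2.4Δ_tet + 1.6Δ_tet = -0.8Δ_tet.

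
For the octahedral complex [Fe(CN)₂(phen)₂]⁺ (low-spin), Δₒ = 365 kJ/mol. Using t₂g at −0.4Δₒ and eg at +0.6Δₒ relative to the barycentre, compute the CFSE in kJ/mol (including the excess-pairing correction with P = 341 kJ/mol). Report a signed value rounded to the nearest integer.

Ligand charges: 2×(-1) from CN⁻ and 2×(+0) from phen sum to -2; with overall charge +1, Fe is +3.
Fe sits in group 8; removing 3 electrons leaves Fe³⁺ with 8 − 3 = 5 d electrons.
Configuration: t₂g⁵ eg⁰.
Orbital CFSE = 5(-0.4) + 0(0.6) = -2.0Δₒ = -2.0 × 365 = -730 kJ/mol.
Pairing penalty: 2 pairs vs 0 in the high-spin reference → 2 extra × P = 682 kJ/mol.
Overall CFSE = -730 + 682 = -48 kJ/mol.

-48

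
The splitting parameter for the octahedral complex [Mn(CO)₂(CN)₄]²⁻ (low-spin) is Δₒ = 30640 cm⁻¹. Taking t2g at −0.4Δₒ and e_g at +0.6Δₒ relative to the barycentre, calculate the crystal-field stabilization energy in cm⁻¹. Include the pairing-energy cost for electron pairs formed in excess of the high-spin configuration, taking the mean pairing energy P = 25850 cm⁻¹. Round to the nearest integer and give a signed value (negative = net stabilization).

-9580

Ligand charges: 2×(+0) from CO and 4×(-1) from CN⁻ sum to -4; with overall charge -2, Mn is +2.
Mn is in group 7, so Mn²⁺ is d⁵ (7 − 2 = 5).
Configuration: t2g^5 e_g^0.
CFSE(orbital) = 5×(-0.4Δₒ) + 0×(0.6Δₒ) = -2.0Δₒ; with Δₒ = 30640 cm⁻¹ that is -61280 cm⁻¹.
Relative to high-spin t2g^3 e_g^2 (0 paired), the low-spin configuration has 2 additional pairs, contributing +2 × 25850 = +51700 cm⁻¹.
Overall CFSE = -61280 + 51700 = -9580 cm⁻¹.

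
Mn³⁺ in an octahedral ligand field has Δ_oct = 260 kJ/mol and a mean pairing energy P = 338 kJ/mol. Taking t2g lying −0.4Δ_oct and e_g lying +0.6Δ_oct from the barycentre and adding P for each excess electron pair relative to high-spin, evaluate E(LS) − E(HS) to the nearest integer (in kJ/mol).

78

Mn³⁺: group 7, so d-count = 7 − 3 = 4.
High-spin: t2g^3 e_g^1, CFSE = -0.6Δ_oct = -156 kJ/mol.
Low-spin: t2g^4 e_g^0, orbital CFSE = -1.6Δ_oct = -416 kJ/mol; plus 1 excess pair × P = +338 kJ/mol; total -78 kJ/mol.
E(LS) − E(HS) = -78 − (-156) = 78 kJ/mol.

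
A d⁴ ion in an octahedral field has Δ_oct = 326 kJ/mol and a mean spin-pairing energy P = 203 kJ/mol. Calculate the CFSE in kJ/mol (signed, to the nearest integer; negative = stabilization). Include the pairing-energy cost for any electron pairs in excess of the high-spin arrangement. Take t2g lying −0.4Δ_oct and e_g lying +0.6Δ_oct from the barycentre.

With Δ_oct > P the complex is low-spin.
Configuration: t2g^4 e_g^0.
Orbital CFSE = -1.6Δ_oct = -1.6 × 326 = -522 kJ/mol.
Excess pairs vs high-spin: 1 − 0 = 1; pairing cost = +203 kJ/mol.
Net CFSE = -522 + 203 = -319 kJ/mol.

-319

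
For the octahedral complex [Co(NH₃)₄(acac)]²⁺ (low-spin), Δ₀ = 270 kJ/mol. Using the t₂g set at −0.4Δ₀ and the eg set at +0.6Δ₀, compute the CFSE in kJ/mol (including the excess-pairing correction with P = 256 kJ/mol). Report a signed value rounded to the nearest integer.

Ligand charges: 4×(+0) from NH₃ and 1×(-1) from acac⁻ sum to -1; with overall charge +2, Co is +3.
Group 9 minus oxidation state +3 gives a d⁶ configuration for Co³⁺.
The d⁶ electrons fill as t₂g⁶ eg⁰.
The orbital stabilization is -2.4Δ₀ = -2.4 × 270 = -648 kJ/mol.
Relative to high-spin t₂g⁴ eg² (1 paired), the low-spin configuration has 2 additional pairs, contributing +2 × 256 = +512 kJ/mol.
Overall CFSE = -648 + 512 = -136 kJ/mol.

-136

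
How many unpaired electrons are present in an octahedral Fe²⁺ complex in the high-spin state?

4

Fe is in group 8, so Fe²⁺ is d⁶ (8 − 2 = 6).
Configuration: t₂g⁴ eg², giving 4 unpaired electrons.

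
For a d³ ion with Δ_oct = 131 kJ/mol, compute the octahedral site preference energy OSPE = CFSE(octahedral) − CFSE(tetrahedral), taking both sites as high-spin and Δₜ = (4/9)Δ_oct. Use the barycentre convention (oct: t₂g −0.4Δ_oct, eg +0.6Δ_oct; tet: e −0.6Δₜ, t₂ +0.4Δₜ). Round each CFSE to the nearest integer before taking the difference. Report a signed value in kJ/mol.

-110

In an octahedral site d³ (HS) is t₂g³ eg⁰, giving CFSE(oct) = -1.2Δ_oct = -157 kJ/mol.
Tetrahedral: e² t₂¹, CFSE = 2(−0.6) + 1(+0.4) = -0.8Δₜ = -0.8 × (4/9) × 131 = -47 kJ/mol.
OSPE = -157 − (-47) = -110 kJ/mol.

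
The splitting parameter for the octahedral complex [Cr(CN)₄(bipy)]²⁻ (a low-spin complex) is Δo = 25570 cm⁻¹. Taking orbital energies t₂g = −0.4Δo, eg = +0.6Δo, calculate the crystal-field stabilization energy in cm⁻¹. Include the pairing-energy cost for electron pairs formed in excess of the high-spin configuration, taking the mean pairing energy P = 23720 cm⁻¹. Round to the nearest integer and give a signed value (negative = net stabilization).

Ligand charges: 4×(-1) from CN⁻ and 1×(+0) from bipy sum to -4; with overall charge -2, Cr is +2.
Cr sits in group 6; removing 2 electrons leaves Cr²⁺ with 6 − 2 = 4 d electrons.
Configuration: t₂g⁴ eg⁰.
The orbital stabilization is -1.6Δo = -1.6 × 25570 = -40912 cm⁻¹.
Relative to high-spin t₂g³ eg¹ (0 paired), the low-spin configuration has 1 additional pair, contributing +1 × 23720 = +23720 cm⁻¹.
Combining: -40912 + 23720 = -17192 cm⁻¹.

-17192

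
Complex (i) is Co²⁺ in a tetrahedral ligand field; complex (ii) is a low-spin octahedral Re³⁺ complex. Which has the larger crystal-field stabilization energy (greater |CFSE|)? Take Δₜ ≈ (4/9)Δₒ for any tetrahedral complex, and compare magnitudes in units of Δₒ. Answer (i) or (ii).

(i): Co sits in group 9; removing 2 electrons leaves Co²⁺ with 9 − 2 = 7 d electrons; Tetrahedral fields are weak (Δₜ ≈ 4/9 Δₒ), so electrons fill high-spin; e^4 t2^3, CFSE = -1.2Δₜ ≈ -0.53Δₒ.
(ii): Re sits in group 7; removing 3 electrons leaves Re³⁺ with 7 − 3 = 4 d electrons; t2g^4 e_g^0, CFSE = -1.6Δₒ.
So (ii) has the larger |CFSE|.

(ii)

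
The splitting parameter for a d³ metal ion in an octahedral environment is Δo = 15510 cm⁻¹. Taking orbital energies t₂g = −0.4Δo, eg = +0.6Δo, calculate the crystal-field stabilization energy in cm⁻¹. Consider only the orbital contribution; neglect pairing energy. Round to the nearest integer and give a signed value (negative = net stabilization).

For octahedral d³ the high- and low-spin configurations coincide.
Configuration: t₂g³ eg⁰.
The orbital stabilization is -1.2Δo = -1.2 × 15510 = -18612 cm⁻¹.

-18612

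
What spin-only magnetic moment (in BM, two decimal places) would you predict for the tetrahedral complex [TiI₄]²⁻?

2.83 BM

Each I⁻ contributes -1; 4 × (-1) = -4. With overall charge -2, Ti is in the +2 oxidation state.
Ti sits in group 4; removing 2 electrons leaves Ti²⁺ with 4 − 2 = 2 d electrons.
With tetrahedral geometry the complex is necessarily high-spin.
Configuration: e² t₂⁰ → 2 unpaired electrons.
μ(spin-only) = √[2(2+2)] = √8 ≈ 2.83 BM.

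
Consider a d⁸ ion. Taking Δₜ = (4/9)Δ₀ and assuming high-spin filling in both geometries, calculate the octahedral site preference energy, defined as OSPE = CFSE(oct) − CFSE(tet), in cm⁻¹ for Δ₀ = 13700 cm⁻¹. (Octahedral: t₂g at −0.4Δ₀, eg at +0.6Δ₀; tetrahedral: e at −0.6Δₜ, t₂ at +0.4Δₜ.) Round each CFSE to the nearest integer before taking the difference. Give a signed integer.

In an octahedral site d⁸ (HS) is t2g^6 e_g^2, giving CFSE(oct) = -1.2Δ₀ = -16440 cm⁻¹.
Tetrahedral: e^4 t2^4, CFSE = 4(−0.6) + 4(+0.4) = -0.8Δₜ = -0.8 × (4/9) × 13700 = -4871 cm⁻¹.
OSPE = -16440 − (-4871) = -11569 cm⁻¹.

-11569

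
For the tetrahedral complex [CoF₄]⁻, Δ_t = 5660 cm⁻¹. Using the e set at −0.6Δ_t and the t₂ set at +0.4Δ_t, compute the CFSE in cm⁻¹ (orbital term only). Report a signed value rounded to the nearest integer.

Each F⁻ contributes -1; 4 × (-1) = -4. With overall charge -1, Co is in the +3 oxidation state.
Co sits in group 9; removing 3 electrons leaves Co³⁺ with 9 − 3 = 6 d electrons.
With tetrahedral geometry the complex is necessarily high-spin.
Electron filling gives e³ t₂³.
CFSE(orbital) = 3×(-0.6Δ_t) + 3×(0.4Δ_t) = -0.6Δ_t; with Δ_t = 5660 cm⁻¹ that is -3396 cm⁻¹.

-3396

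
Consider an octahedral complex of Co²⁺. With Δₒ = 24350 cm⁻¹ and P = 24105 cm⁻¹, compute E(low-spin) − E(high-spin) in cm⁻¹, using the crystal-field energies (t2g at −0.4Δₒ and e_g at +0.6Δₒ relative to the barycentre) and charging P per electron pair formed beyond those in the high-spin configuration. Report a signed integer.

Co is in group 9, so Co²⁺ is d⁷ (9 − 2 = 7).
High-spin d⁷ fills as t2g^5 e_g^2 with CFSE 5(−0.4) + 2(+0.6) = -0.8Δₒ = -19480 cm⁻¹.
Low-spin t2g^6 e_g^1 gives -1.8Δₒ = -43830 cm⁻¹, but forming 1 extra pair costs 1P = 24105 cm⁻¹, so E(LS) = -43830 + 24105 = -19725 cm⁻¹.
Thus E(LS) − E(HS) = -245 cm⁻¹.

-245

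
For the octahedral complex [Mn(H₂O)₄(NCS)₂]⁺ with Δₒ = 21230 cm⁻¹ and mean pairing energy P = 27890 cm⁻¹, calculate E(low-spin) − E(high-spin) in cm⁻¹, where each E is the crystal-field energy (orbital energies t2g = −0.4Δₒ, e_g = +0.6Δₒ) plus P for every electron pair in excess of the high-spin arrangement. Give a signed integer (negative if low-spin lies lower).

Ligand charges: 4×(+0) from H₂O and 2×(-1) from NCS⁻ sum to -2; with overall charge +1, Mn is +3.
Group 7 minus oxidation state +3 gives a d⁴ configuration for Mn³⁺.
High-spin: t2g^3 e_g^1, CFSE = -0.6Δₒ = -12738 cm⁻¹.
Low-spin t2g^4 e_g^0 gives -1.6Δₒ = -33968 cm⁻¹, but forming 1 extra pair costs 1P = 27890 cm⁻¹, so E(LS) = -33968 + 27890 = -6078 cm⁻¹.
The difference is -6078 − (-12738) = 6660 cm⁻¹, so high-spin lies lower.

6660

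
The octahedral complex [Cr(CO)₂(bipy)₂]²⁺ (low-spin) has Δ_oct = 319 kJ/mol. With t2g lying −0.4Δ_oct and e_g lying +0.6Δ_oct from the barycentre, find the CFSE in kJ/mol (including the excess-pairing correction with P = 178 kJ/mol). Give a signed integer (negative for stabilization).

Ligand charges: 2×(+0) from CO and 2×(+0) from bipy sum to +0; with overall charge +2, Cr is +2.
Group 6 minus oxidation state +2 gives a d⁴ configuration for Cr²⁺.
The d⁴ electrons fill as t2g^4 e_g^0.
Orbital CFSE = 4(-0.4) + 0(0.6) = -1.6Δ_oct = -1.6 × 319 = -510 kJ/mol.
Pairing penalty: 1 pair vs 0 in the high-spin reference → 1 extra × P = 178 kJ/mol.
Net CFSE = -510 + 178 = -332 kJ/mol.

-332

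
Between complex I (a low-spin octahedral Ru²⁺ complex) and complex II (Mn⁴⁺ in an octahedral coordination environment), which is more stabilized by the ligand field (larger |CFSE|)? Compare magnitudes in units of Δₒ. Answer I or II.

I: Ru sits in group 8; removing 2 electrons leaves Ru²⁺ with 8 − 2 = 6 d electrons; t2g^6 e_g^0, CFSE = -2.4Δₒ.
II: Mn⁴⁺: group 7, so d-count = 7 − 4 = 3; For octahedral d³ the high- and low-spin configurations coincide; t₂g³ eg⁰, CFSE = -1.2Δₒ.
So I has the larger |CFSE|.

I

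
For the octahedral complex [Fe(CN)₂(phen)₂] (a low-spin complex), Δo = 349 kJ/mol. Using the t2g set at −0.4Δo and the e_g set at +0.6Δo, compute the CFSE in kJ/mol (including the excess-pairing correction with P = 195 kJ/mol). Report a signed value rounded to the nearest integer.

-448

Ligand charges: 2×(-1) from CN⁻ and 2×(+0) from phen sum to -2; with overall charge +0, Fe is +2.
Fe²⁺: group 8, so d-count = 8 − 2 = 6.
Configuration: t2g^6 e_g^0.
Orbital CFSE = 6(-0.4) + 0(0.6) = -2.4Δo = -2.4 × 349 = -838 kJ/mol.
Relative to high-spin t2g^4 e_g^2 (1 paired), the low-spin configuration has 2 additional pairs, contributing +2 × 195 = +390 kJ/mol.
Combining: -838 + 390 = -448 kJ/mol.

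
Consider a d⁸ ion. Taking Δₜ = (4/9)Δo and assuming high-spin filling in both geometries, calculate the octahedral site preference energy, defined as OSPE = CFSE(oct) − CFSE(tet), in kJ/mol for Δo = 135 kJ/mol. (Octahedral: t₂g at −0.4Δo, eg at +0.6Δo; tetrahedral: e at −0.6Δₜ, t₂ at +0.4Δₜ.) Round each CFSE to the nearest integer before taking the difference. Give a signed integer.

-114

In an octahedral site d⁸ (HS) is t2g^6 e_g^2, giving CFSE(oct) = -1.2Δo = -162 kJ/mol.
Tetrahedral: e^4 t2^4, CFSE = 4(−0.6) + 4(+0.4) = -0.8Δₜ = -0.8 × (4/9) × 135 = -48 kJ/mol.
OSPE = -162 − (-48) = -114 kJ/mol.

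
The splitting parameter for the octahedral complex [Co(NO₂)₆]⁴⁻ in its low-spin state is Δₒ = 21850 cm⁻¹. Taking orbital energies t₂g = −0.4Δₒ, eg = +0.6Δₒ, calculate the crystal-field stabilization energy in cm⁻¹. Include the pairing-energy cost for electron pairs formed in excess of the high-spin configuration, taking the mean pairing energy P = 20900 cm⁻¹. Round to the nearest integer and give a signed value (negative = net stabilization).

Each NO₂⁻ contributes -1; 6 × (-1) = -6. With overall charge -4, Co is in the +2 oxidation state.
Co sits in group 9; removing 2 electrons leaves Co²⁺ with 9 − 2 = 7 d electrons.
The d⁷ electrons fill as t₂g⁶ eg¹.
CFSE(orbital) = 6×(-0.4Δₒ) + 1×(0.6Δₒ) = -1.8Δₒ; with Δₒ = 21850 cm⁻¹ that is -39330 cm⁻¹.
Relative to high-spin t₂g⁵ eg² (2 paired), the low-spin configuration has 1 additional pair, contributing +1 × 20900 = +20900 cm⁻¹.
Combining: -39330 + 20900 = -18430 cm⁻¹.

-18430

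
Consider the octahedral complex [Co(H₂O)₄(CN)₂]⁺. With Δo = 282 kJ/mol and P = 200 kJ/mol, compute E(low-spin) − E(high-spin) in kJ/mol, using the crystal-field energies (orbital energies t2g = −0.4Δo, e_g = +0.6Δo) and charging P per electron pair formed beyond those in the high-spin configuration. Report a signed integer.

-164

Ligand charges: 4×(+0) from H₂O and 2×(-1) from CN⁻ sum to -2; with overall charge +1, Co is +3.
Group 9 minus oxidation state +3 gives a d⁶ configuration for Co³⁺.
In the high-spin limit (t2g^4 e_g^2) the orbital term is -0.4Δo = -113 kJ/mol, with no excess pairing.
Low-spin: t2g^6 e_g^0, orbital CFSE = -2.4Δo = -677 kJ/mol; plus 2 excess pairs × P = +400 kJ/mol; total -277 kJ/mol.
Thus E(LS) − E(HS) = -164 kJ/mol.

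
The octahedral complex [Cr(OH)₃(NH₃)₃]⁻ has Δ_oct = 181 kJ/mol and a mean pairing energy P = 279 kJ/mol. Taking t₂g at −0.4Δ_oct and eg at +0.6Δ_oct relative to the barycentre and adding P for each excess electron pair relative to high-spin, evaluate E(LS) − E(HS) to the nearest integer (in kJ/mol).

Ligand charges: 3×(-1) from OH⁻ and 3×(+0) from NH₃ sum to -3; with overall charge -1, Cr is +2.
Group 6 minus oxidation state +2 gives a d⁴ configuration for Cr²⁺.
High-spin: t₂g³ eg¹, CFSE = -0.6Δ_oct = -109 kJ/mol.
Low-spin: t₂g⁴ eg⁰, orbital CFSE = -1.6Δ_oct = -290 kJ/mol; plus 1 excess pair × P = +279 kJ/mol; total -11 kJ/mol.
E(LS) − E(HS) = -11 − (-109) = 98 kJ/mol.

98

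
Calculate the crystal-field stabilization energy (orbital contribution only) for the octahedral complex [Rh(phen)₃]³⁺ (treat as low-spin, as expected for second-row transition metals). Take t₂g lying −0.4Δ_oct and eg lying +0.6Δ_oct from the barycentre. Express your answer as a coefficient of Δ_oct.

phen is neutral, so the +3 overall charge sits on Rh: oxidation state +3.
Rh is in group 9, so Rh³⁺ is d⁶ (9 − 3 = 6).
Configuration: t₂g⁶ eg⁰.
CFSE = 6(-0.4Δ_oct) + 0(0.6Δ_oct) = -2.4Δ_oct + 0.0Δ_oct = -2.4Δ_oct.

-2.4 Δ_oct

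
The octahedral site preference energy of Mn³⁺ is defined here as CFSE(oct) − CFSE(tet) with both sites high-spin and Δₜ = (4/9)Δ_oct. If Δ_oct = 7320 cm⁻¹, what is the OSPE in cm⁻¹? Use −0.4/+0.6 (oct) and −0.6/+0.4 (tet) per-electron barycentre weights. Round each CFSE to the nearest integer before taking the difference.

-3091

Mn sits in group 7; removing 3 electrons leaves Mn³⁺ with 7 − 3 = 4 d electrons.
Octahedral high-spin t2g^3 e_g^1: CFSE = -0.6 × 7320 = -4392 cm⁻¹.
Tetrahedral: e^2 t2^2, CFSE = 2(−0.6) + 2(+0.4) = -0.4Δₜ = -0.4 × (4/9) × 7320 = -1301 cm⁻¹.
OSPE = -4392 − (-1301) = -3091 cm⁻¹.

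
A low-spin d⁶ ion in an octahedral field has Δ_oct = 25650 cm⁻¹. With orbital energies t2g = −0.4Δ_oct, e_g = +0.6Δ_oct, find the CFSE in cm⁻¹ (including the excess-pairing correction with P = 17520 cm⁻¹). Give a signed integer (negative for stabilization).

-26520

Electron filling gives t2g^6 e_g^0.
CFSE(orbital) = 6×(-0.4Δ_oct) + 0×(0.6Δ_oct) = -2.4Δ_oct; with Δ_oct = 25650 cm⁻¹ that is -61560 cm⁻¹.
Pairing penalty: 3 pairs vs 1 in the high-spin reference → 2 extra × P = 35040 cm⁻¹.
Combining: -61560 + 35040 = -26520 cm⁻¹.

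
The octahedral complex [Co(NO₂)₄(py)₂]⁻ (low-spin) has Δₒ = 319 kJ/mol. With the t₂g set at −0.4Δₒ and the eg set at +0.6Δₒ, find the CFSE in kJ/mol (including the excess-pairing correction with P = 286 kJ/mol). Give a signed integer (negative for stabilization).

Ligand charges: 4×(-1) from NO₂⁻ and 2×(+0) from py sum to -4; with overall charge -1, Co is +3.
Co is in group 9, so Co³⁺ is d⁶ (9 − 3 = 6).
Configuration: t₂g⁶ eg⁰.
The orbital stabilization is -2.4Δₒ = -2.4 × 319 = -766 kJ/mol.
Pairing penalty: 3 pairs vs 1 in the high-spin reference → 2 extra × P = 572 kJ/mol.
Net CFSE = -766 + 572 = -194 kJ/mol.

-194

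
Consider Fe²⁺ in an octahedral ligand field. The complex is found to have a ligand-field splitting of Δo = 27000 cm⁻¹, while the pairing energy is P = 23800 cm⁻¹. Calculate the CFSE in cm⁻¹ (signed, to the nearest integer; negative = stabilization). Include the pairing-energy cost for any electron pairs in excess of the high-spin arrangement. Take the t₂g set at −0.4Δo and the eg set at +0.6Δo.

Fe²⁺: group 8, so d-count = 8 − 2 = 6.
With Δo > P the complex is low-spin.
Filling d⁶ accordingly: t₂g⁶ eg⁰.
Orbital CFSE = -2.4Δo = -2.4 × 27000 = -64800 cm⁻¹.
Excess pairs vs high-spin: 3 − 1 = 2; pairing cost = +47600 cm⁻¹.
Net CFSE = -64800 + 47600 = -17200 cm⁻¹.

-17200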